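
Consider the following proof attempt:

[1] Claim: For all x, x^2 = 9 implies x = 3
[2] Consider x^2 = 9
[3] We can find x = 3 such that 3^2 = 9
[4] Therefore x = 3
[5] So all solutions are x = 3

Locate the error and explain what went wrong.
Step 4: Therefore x = 3

Step 4 incorrectly concludes that x = 3 is the only solution. The proof shows that x = 3 is A solution (existence), but does not show it is the ONLY solution (uniqueness). In fact, x = -3 is also a solution since (-3)^2 = 9. Finding one solution doesn't prove there are no others.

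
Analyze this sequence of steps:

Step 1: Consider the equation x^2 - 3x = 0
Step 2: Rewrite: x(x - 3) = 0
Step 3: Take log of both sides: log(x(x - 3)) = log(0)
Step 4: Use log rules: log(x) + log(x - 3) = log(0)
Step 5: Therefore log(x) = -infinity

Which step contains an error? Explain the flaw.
Step 3: Take log of both sides: log(x(x - 3)) = log(0)

Step 3 takes the logarithm of both sides, resulting in log(0) on the right side. The logarithm is only defined for positive numbers; log(0) is undefined (approaches negative infinity). This operation is invalid.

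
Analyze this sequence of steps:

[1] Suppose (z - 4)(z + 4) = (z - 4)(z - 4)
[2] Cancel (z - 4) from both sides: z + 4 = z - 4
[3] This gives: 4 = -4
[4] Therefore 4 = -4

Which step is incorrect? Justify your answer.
Step 2: Cancel (z - 4) from both sides: z + 4 = z - 4

Step 2 cancels (z - 4) from both sides. This is only valid if (z - 4) ≠ 0, i.e., z ≠ 4. When z = 4, both sides equal zero regardless of the other factors. The correct approach requires considering z = 4 as a separate case.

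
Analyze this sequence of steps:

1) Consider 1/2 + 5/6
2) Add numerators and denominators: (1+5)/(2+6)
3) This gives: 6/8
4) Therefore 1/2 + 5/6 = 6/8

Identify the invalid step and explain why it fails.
Step 2: Add numerators and denominators: (1+5)/(2+6)

Step 2 incorrectly adds fractions by separately adding numerators and denominators. This is wrong. The correct method requires a common denominator: 1/2 + 5/6 = (1×6 + 5×2)/(2×6) = 16/12 = 4/3. The method used gives 6/8, which is different.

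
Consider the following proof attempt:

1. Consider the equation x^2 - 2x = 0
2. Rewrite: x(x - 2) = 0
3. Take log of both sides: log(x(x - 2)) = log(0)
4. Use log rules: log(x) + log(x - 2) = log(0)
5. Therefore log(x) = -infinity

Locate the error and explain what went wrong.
Step 3: Take log of both sides: log(x(x - 2)) = log(0)

Step 3 takes the logarithm of both sides, resulting in log(0) on the right side. The logarithm is only defined for positive numbers; log(0) is undefined (approaches negative infinity). This operation is invalid.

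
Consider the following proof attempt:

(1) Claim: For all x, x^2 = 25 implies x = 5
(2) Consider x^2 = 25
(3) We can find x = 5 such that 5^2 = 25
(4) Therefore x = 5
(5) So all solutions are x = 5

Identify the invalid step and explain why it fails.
Step 4: Therefore x = 5

Step 4 incorrectly concludes that x = 5 is the only solution. The proof shows that x = 5 is A solution (existence), but does not show it is the ONLY solution (uniqueness). In fact, x = -5 is also a solution since (-5)^2 = 25. Finding one solution doesn't prove there are no others.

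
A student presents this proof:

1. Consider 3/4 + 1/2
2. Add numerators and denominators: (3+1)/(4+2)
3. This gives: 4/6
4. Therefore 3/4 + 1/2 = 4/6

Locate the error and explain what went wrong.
Step 2: Add numerators and denominators: (3+1)/(4+2)

Step 2 incorrectly adds fractions by separately adding numerators and denominators. This is wrong. The correct method requires a common denominator: 3/4 + 1/2 = (3×2 + 1×4)/(4×2) = 10/8 = 5/4. The method used gives 4/6, which is different.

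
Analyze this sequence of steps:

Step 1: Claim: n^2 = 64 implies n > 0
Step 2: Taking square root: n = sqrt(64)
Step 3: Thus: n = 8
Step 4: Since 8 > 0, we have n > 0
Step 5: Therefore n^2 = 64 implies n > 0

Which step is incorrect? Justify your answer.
Step 2: Taking square root: n = sqrt(64)

Step 2 takes the square root and assumes the positive root only. The equation n^2 = 64 actually has two solutions: n = 8 and n = -8. The proof silently assumes n > 0 without justification, then uses this assumption to conclude n > 0, which is circular. The counterexample n = -8 shows the claim is false.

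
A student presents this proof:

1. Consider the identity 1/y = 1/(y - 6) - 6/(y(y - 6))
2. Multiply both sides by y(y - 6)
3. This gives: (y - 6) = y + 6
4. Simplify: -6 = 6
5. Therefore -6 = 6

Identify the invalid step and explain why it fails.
Step 3: This gives: (y - 6) = y + 6

Step 3 makes a sign error when clearing denominators. Multiplying -6/(y(y - 6)) by y(y - 6) gives -6, not +6. The correct result is (y - 6) = y - 6, which is trivially true, not (y - 6) = y + 6. (Step 1 is a valid identity: 1/(y - 6) - 6/(y(y - 6)) = (y - 6)/(y(y - 6)) = 1/y.)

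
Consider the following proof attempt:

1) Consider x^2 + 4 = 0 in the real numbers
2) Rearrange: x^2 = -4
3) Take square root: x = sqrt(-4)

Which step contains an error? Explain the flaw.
Step 3: Take square root: x = sqrt(-4)

Step 3 takes the square root of -4, which is negative. In the real number system, the square root of a negative number is undefined. The equation x^2 + 4 = 0 has no real solutions. Square roots of negative numbers only exist in the complex numbers.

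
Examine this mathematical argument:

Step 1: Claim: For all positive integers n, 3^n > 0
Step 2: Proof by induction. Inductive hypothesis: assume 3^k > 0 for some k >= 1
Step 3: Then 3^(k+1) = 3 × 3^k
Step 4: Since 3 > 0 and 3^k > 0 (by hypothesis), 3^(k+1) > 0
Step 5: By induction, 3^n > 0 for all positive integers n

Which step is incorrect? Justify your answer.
Step 5: By induction, 3^n > 0 for all positive integers n

Step 5 concludes the proof by induction, but no base case was ever established. A valid induction proof requires: (1) a base case proving 3^1 > 0, and (2) an inductive step showing IF 3^k > 0 THEN 3^(k+1) > 0. Steps 2-4 correctly establish the inductive step, but without the base case the conclusion in step 5 does not follow.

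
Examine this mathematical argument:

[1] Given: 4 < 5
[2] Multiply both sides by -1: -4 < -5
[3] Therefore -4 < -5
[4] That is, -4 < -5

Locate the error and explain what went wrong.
Step 2: Multiply both sides by -1: -4 < -5

Step 2 multiplies both sides by -1 but fails to reverse the inequality sign. When multiplying (or dividing) an inequality by a negative number, the direction must be reversed. Since 4 < 5, we should get -4 > -5, i.e., -4 > -5.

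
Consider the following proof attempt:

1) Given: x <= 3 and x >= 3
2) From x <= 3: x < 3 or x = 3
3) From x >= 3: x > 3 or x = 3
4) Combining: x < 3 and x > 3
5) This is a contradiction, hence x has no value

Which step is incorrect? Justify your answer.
Step 4: Combining: x < 3 and x > 3

Step 4 incorrectly combines the conditions. From x <= 3 and x >= 3, the intersection is x = 3. The error treats the 'or' cases as 'and' requirements. The correct conclusion is that x = 3 is the unique solution, not that no solution exists.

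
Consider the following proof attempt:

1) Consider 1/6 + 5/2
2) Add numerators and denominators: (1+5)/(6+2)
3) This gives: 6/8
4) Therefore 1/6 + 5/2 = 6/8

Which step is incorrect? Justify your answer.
Step 2: Add numerators and denominators: (1+5)/(6+2)

Step 2 incorrectly adds fractions by separately adding numerators and denominators. This is wrong. The correct method requires a common denominator: 1/6 + 5/2 = (1×2 + 5×6)/(6×2) = 32/12 = 8/3. The method used gives 6/8, which is different.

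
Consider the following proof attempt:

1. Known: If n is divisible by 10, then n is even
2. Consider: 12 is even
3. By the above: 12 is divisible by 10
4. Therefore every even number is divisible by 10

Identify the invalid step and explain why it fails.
Step 3: By the above: 12 is divisible by 10

Step 3 commits the fallacy of affirming the consequent. The known fact 'divisible by 10 → even' does NOT imply 'even → divisible by 10'. That would be the converse, which is false. For example, 12 is even but 12 ÷ 10 = 1.20, which is not an integer.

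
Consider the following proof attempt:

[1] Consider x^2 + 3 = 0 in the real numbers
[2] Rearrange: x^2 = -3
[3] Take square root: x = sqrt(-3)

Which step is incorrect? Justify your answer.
Step 3: Take square root: x = sqrt(-3)

Step 3 takes the square root of -3, which is negative. In the real number system, the square root of a negative number is undefined. The equation x^2 + 3 = 0 has no real solutions. Square roots of negative numbers only exist in the complex numbers.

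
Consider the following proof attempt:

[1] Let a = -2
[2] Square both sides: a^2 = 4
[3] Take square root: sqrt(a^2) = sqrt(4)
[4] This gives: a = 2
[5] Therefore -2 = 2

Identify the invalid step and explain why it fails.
Step 4: This gives: a = 2

Step 4 incorrectly states that sqrt(a^2) = a. The correct identity is sqrt(a^2) = |a|. Since a = -2 < 0, we have sqrt(a^2) = |-2| = 2, not a = -2.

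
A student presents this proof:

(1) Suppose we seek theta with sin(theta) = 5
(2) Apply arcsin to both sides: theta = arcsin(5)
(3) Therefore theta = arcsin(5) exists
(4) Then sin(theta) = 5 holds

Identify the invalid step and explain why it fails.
Step 2: Apply arcsin to both sides: theta = arcsin(5)

Step 2 applies arcsin to 5. However, arcsin(x) is only defined for x in [-1, 1] because sin(theta) can only produce values in that range. Since |5| > 1, arcsin(5) is undefined. There is no angle whose sine equals 5.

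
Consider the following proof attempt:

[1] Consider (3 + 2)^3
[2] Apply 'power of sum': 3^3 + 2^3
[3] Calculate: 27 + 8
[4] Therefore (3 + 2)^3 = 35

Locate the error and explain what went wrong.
Step 2: Apply 'power of sum': 3^3 + 2^3

Step 2 incorrectly applies a non-existent rule '(a+b)^n = a^n + b^n'. This is false in general. The correct expansion uses the binomial theorem. The actual value is (3 + 2)^3 = 5^3 = 125, not 35.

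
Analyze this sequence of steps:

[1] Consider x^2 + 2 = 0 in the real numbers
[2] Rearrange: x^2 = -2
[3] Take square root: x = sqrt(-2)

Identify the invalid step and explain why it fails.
Step 3: Take square root: x = sqrt(-2)

Step 3 takes the square root of -2, which is negative. In the real number system, the square root of a negative number is undefined. The equation x^2 + 2 = 0 has no real solutions. Square roots of negative numbers only exist in the complex numbers.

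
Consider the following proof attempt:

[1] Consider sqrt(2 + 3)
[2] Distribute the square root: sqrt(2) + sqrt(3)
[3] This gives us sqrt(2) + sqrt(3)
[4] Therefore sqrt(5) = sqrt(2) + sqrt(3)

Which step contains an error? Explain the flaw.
Step 2: Distribute the square root: sqrt(2) + sqrt(3)

Step 2 incorrectly 'distributes' the square root over addition. The square root function does not distribute: sqrt(a + b) ≠ sqrt(a) + sqrt(b). In fact, sqrt(2 + 3) = sqrt(5) ≈ 2.2361, while sqrt(2) + sqrt(3) ≈ 3.1463.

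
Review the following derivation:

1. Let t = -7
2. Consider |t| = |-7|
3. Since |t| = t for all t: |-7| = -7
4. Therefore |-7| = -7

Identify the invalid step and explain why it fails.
Step 3: Since |t| = t for all t: |-7| = -7

Step 3 incorrectly states that |t| = t for all t. The correct definition is |t| = t when t >= 0, and |t| = -t when t < 0. Since -7 < 0, we have |-7| = -(-7) = 7, not -7.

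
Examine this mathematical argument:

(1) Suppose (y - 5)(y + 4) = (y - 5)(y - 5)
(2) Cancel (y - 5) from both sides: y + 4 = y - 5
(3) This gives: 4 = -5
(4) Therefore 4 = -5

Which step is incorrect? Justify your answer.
Step 2: Cancel (y - 5) from both sides: y + 4 = y - 5

Step 2 cancels (y - 5) from both sides. This is only valid if (y - 5) ≠ 0, i.e., y ≠ 5. When y = 5, both sides equal zero regardless of the other factors. The correct approach requires considering y = 5 as a separate case.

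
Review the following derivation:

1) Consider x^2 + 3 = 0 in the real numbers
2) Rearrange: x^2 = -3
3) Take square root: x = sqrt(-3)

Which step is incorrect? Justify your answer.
Step 3: Take square root: x = sqrt(-3)

Step 3 takes the square root of -3, which is negative. In the real number system, the square root of a negative number is undefined. The equation x^2 + 3 = 0 has no real solutions. Square roots of negative numbers only exist in the complex numbers.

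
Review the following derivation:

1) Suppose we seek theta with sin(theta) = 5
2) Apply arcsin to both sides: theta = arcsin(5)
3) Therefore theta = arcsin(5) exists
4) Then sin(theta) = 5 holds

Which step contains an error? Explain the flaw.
Step 2: Apply arcsin to both sides: theta = arcsin(5)

Step 2 applies arcsin to 5. However, arcsin(x) is only defined for x in [-1, 1] because sin(theta) can only produce values in that range. Since |5| > 1, arcsin(5) is undefined. There is no angle whose sine equals 5.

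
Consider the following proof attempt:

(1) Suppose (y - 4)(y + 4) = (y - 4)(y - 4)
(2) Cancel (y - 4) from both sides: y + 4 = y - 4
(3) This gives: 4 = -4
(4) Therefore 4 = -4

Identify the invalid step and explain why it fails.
Step 2: Cancel (y - 4) from both sides: y + 4 = y - 4

Step 2 cancels (y - 4) from both sides. This is only valid if (y - 4) ≠ 0, i.e., y ≠ 4. When y = 4, both sides equal zero regardless of the other factors. The correct approach requires considering y = 4 as a separate case.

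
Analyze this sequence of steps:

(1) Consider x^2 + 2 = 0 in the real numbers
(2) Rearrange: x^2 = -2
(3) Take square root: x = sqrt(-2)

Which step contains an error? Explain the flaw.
Step 3: Take square root: x = sqrt(-2)

Step 3 takes the square root of -2, which is negative. In the real number system, the square root of a negative number is undefined. The equation x^2 + 2 = 0 has no real solutions. Square roots of negative numbers only exist in the complex numbers.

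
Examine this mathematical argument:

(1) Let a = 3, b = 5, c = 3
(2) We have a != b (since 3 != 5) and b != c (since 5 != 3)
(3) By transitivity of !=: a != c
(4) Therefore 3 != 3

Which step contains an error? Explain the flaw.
Step 3: By transitivity of !=: a != c

Step 3 incorrectly applies transitivity to the '!=' relation. Transitivity states: if a R b and b R c, then a R c. However, '!=' is not transitive. Counterexample: 3 != 5 and 5 != 3, but 3 = 3 (both equal 3). Transitivity holds for relations like <, <=, =, but not for !=.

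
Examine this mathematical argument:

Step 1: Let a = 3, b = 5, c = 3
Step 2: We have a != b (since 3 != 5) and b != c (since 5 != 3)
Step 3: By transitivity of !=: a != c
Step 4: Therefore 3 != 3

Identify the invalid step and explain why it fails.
Step 3: By transitivity of !=: a != c

Step 3 incorrectly applies transitivity to the '!=' relation. Transitivity states: if a R b and b R c, then a R c. However, '!=' is not transitive. Counterexample: 3 != 5 and 5 != 3, but 3 = 3 (both equal 3). Transitivity holds for relations like <, <=, =, but not for !=.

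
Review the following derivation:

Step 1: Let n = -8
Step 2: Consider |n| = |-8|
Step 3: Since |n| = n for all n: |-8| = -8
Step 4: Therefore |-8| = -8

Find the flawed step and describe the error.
Step 3: Since |n| = n for all n: |-8| = -8

Step 3 incorrectly states that |n| = n for all n. The correct definition is |n| = n when n >= 0, and |n| = -n when n < 0. Since -8 < 0, we have |-8| = -(-8) = 8, not -8.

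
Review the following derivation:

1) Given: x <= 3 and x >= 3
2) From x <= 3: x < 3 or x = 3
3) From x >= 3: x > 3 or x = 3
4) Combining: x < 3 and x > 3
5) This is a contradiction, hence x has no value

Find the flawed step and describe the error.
Step 4: Combining: x < 3 and x > 3

Step 4 incorrectly combines the conditions. From x <= 3 and x >= 3, the intersection is x = 3. The error treats the 'or' cases as 'and' requirements. The correct conclusion is that x = 3 is the unique solution, not that no solution exists.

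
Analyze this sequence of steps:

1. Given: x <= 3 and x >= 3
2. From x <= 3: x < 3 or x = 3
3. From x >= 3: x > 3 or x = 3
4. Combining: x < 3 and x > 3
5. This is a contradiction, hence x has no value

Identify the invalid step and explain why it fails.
Step 4: Combining: x < 3 and x > 3

Step 4 incorrectly combines the conditions. From x <= 3 and x >= 3, the intersection is x = 3. The error treats the 'or' cases as 'and' requirements. The correct conclusion is that x = 3 is the unique solution, not that no solution exists.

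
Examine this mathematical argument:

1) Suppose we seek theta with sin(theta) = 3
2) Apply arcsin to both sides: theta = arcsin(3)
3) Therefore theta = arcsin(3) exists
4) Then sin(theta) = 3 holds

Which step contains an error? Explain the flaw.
Step 2: Apply arcsin to both sides: theta = arcsin(3)

Step 2 applies arcsin to 3. However, arcsin(x) is only defined for x in [-1, 1] because sin(theta) can only produce values in that range. Since |3| > 1, arcsin(3) is undefined. There is no angle whose sine equals 3.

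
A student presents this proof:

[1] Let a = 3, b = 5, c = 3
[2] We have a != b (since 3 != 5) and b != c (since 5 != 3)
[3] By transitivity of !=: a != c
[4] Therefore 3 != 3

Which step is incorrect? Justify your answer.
Step 3: By transitivity of !=: a != c

Step 3 incorrectly applies transitivity to the '!=' relation. Transitivity states: if a R b and b R c, then a R c. However, '!=' is not transitive. Counterexample: 3 != 5 and 5 != 3, but 3 = 3 (both equal 3). Transitivity holds for relations like <, <=, =, but not for !=.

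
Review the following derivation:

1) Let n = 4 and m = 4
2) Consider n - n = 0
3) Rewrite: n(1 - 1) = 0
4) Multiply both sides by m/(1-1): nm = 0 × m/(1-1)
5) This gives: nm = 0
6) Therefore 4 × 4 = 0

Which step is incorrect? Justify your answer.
Step 4: Multiply both sides by m/(1-1): nm = 0 × m/(1-1)

Step 4 multiplies both sides by m/(1-1). However, 1-1 = 0, so this is multiplication by m/0, which is undefined. We cannot multiply by an undefined expression.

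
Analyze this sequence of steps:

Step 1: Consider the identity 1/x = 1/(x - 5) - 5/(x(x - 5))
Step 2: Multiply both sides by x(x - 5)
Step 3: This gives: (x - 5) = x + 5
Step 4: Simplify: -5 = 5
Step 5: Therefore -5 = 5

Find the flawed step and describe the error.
Step 3: This gives: (x - 5) = x + 5

Step 3 makes a sign error when clearing denominators. Multiplying -5/(x(x - 5)) by x(x - 5) gives -5, not +5. The correct result is (x - 5) = x - 5, which is trivially true, not (x - 5) = x + 5. (Step 1 is a valid identity: 1/(x - 5) - 5/(x(x - 5)) = (x - 5)/(x(x - 5)) = 1/x.)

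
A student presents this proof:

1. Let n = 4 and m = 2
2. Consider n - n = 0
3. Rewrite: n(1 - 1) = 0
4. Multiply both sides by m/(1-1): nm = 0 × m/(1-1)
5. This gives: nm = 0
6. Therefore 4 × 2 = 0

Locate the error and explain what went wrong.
Step 4: Multiply both sides by m/(1-1): nm = 0 × m/(1-1)

Step 4 multiplies both sides by m/(1-1). However, 1-1 = 0, so this is multiplication by m/0, which is undefined. We cannot multiply by an undefined expression.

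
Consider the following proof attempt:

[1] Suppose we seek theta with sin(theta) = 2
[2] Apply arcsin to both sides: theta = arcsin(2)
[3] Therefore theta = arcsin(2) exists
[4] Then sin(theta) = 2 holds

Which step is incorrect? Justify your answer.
Step 2: Apply arcsin to both sides: theta = arcsin(2)

Step 2 applies arcsin to 2. However, arcsin(x) is only defined for x in [-1, 1] because sin(theta) can only produce values in that range. Since |2| > 1, arcsin(2) is undefined. There is no angle whose sine equals 2.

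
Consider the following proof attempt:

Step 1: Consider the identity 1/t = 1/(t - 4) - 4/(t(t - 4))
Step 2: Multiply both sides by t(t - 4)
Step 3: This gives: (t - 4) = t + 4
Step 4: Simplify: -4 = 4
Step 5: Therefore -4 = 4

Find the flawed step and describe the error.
Step 3: This gives: (t - 4) = t + 4

Step 3 makes a sign error when clearing denominators. Multiplying -4/(t(t - 4)) by t(t - 4) gives -4, not +4. The correct result is (t - 4) = t - 4, which is trivially true, not (t - 4) = t + 4. (Step 1 is a valid identity: 1/(t - 4) - 4/(t(t - 4)) = (t - 4)/(t(t - 4)) = 1/t.)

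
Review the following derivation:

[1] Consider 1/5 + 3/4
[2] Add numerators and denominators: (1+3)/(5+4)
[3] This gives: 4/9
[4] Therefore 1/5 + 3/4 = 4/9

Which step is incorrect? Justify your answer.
Step 2: Add numerators and denominators: (1+3)/(5+4)

Step 2 incorrectly adds fractions by separately adding numerators and denominators. This is wrong. The correct method requires a common denominator: 1/5 + 3/4 = (1×4 + 3×5)/(5×4) = 19/20 = 19/20. The method used gives 4/9, which is different.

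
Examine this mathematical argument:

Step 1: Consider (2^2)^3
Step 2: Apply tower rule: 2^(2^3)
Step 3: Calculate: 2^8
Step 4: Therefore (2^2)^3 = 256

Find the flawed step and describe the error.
Step 2: Apply tower rule: 2^(2^3)

Step 2 incorrectly states that (a^b)^c = a^(b^c). The correct rule is (a^b)^c = a^(b×c). The actual value is (2^2)^3 = 2^6 = 64, not 2^8 = 256.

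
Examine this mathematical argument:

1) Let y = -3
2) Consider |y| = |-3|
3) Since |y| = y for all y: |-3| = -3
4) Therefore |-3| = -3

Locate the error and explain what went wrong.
Step 3: Since |y| = y for all y: |-3| = -3

Step 3 incorrectly states that |y| = y for all y. The correct definition is |y| = y when y >= 0, and |y| = -y when y < 0. Since -3 < 0, we have |-3| = -(-3) = 3, not -3.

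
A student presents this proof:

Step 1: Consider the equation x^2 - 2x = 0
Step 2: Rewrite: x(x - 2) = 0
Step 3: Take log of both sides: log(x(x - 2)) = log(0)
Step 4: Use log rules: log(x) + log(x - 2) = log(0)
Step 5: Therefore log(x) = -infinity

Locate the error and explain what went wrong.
Step 3: Take log of both sides: log(x(x - 2)) = log(0)

Step 3 takes the logarithm of both sides, resulting in log(0) on the right side. The logarithm is only defined for positive numbers; log(0) is undefined (approaches negative infinity). This operation is invalid.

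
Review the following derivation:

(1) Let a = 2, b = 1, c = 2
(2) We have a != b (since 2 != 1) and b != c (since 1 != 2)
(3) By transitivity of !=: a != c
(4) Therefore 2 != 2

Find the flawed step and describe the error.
Step 3: By transitivity of !=: a != c

Step 3 incorrectly applies transitivity to the '!=' relation. Transitivity states: if a R b and b R c, then a R c. However, '!=' is not transitive. Counterexample: 2 != 1 and 1 != 2, but 2 = 2 (both equal 2). Transitivity holds for relations like <, <=, =, but not for !=.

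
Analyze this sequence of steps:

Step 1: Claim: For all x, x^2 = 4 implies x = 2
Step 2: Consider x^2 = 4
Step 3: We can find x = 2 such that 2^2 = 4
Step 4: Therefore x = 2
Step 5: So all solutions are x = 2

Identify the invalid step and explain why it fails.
Step 4: Therefore x = 2

Step 4 incorrectly concludes that x = 2 is the only solution. The proof shows that x = 2 is A solution (existence), but does not show it is the ONLY solution (uniqueness). In fact, x = -2 is also a solution since (-2)^2 = 4. Finding one solution doesn't prove there are no others.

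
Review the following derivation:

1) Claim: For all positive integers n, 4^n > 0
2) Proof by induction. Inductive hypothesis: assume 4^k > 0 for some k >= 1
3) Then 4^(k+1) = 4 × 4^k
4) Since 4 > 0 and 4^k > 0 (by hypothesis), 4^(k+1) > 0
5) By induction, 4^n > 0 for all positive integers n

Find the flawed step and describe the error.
Step 5: By induction, 4^n > 0 for all positive integers n

Step 5 concludes the proof by induction, but no base case was ever established. A valid induction proof requires: (1) a base case proving 4^1 > 0, and (2) an inductive step showing IF 4^k > 0 THEN 4^(k+1) > 0. Steps 2-4 correctly establish the inductive step, but without the base case the conclusion in step 5 does not follow.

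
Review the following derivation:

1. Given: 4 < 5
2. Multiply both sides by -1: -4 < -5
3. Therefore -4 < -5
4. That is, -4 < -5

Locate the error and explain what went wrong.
Step 2: Multiply both sides by -1: -4 < -5

Step 2 multiplies both sides by -1 but fails to reverse the inequality sign. When multiplying (or dividing) an inequality by a negative number, the direction must be reversed. Since 4 < 5, we should get -4 > -5, i.e., -4 > -5.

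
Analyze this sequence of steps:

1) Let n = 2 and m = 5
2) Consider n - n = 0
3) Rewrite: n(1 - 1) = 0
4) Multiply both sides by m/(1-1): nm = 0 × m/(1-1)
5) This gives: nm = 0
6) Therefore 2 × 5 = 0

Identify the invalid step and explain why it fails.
Step 4: Multiply both sides by m/(1-1): nm = 0 × m/(1-1)

Step 4 multiplies both sides by m/(1-1). However, 1-1 = 0, so this is multiplication by m/0, which is undefined. We cannot multiply by an undefined expression.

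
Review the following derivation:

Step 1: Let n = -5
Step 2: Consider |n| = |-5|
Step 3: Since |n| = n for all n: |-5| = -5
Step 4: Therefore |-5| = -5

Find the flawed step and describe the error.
Step 3: Since |n| = n for all n: |-5| = -5

Step 3 incorrectly states that |n| = n for all n. The correct definition is |n| = n when n >= 0, and |n| = -n when n < 0. Since -5 < 0, we have |-5| = -(-5) = 5, not -5.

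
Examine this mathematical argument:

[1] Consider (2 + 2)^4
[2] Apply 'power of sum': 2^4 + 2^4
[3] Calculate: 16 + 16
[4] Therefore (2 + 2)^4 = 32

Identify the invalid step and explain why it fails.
Step 2: Apply 'power of sum': 2^4 + 2^4

Step 2 incorrectly applies a non-existent rule '(a+b)^n = a^n + b^n'. This is false in general. The correct expansion uses the binomial theorem. The actual value is (2 + 2)^4 = 4^4 = 256, not 32.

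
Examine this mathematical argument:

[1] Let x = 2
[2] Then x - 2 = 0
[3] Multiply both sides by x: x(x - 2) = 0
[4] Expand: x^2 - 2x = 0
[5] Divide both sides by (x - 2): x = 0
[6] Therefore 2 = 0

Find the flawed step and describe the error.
Step 5: Divide both sides by (x - 2): x = 0

Step 5 divides both sides by (x - 2). However, since x = 2, we have (x - 2) = 0. Division by zero is undefined, making this step invalid.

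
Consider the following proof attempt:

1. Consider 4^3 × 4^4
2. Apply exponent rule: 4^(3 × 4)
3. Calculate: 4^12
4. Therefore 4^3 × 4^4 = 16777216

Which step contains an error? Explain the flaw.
Step 2: Apply exponent rule: 4^(3 × 4)

Step 2 incorrectly states that a^b × a^c = a^(b×c). The correct rule is a^b × a^c = a^(b+c). The actual value is 4^3 × 4^4 = 4^7 = 16384, not 4^12 = 16777216.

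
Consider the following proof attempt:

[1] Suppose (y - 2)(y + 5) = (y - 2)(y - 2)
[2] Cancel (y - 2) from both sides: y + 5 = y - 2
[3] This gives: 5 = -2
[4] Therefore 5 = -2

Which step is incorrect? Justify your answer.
Step 2: Cancel (y - 2) from both sides: y + 5 = y - 2

Step 2 cancels (y - 2) from both sides. This is only valid if (y - 2) ≠ 0, i.e., y ≠ 2. When y = 2, both sides equal zero regardless of the other factors. The correct approach requires considering y = 2 as a separate case.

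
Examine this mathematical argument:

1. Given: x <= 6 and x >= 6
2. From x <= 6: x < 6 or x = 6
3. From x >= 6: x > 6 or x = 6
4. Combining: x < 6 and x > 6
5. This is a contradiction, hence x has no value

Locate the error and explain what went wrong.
Step 4: Combining: x < 6 and x > 6

Step 4 incorrectly combines the conditions. From x <= 6 and x >= 6, the intersection is x = 6. The error treats the 'or' cases as 'and' requirements. The correct conclusion is that x = 6 is the unique solution, not that no solution exists.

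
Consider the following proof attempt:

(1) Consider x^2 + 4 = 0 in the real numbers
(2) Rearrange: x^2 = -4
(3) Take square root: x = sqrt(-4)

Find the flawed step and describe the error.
Step 3: Take square root: x = sqrt(-4)

Step 3 takes the square root of -4, which is negative. In the real number system, the square root of a negative number is undefined. The equation x^2 + 4 = 0 has no real solutions. Square roots of negative numbers only exist in the complex numbers.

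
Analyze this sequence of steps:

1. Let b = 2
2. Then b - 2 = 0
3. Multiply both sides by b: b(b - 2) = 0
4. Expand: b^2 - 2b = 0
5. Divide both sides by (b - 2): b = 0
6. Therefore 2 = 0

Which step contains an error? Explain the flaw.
Step 5: Divide both sides by (b - 2): b = 0

Step 5 divides both sides by (b - 2). However, since b = 2, we have (b - 2) = 0. Division by zero is undefined, making this step invalid.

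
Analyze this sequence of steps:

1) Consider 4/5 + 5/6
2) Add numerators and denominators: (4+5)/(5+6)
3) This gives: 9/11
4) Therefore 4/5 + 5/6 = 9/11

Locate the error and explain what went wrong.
Step 2: Add numerators and denominators: (4+5)/(5+6)

Step 2 incorrectly adds fractions by separately adding numerators and denominators. This is wrong. The correct method requires a common denominator: 4/5 + 5/6 = (4×6 + 5×5)/(5×6) = 49/30 = 49/30. The method used gives 9/11, which is different.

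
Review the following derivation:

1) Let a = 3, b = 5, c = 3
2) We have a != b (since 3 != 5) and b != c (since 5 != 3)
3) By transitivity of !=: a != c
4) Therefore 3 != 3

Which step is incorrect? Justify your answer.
Step 3: By transitivity of !=: a != c

Step 3 incorrectly applies transitivity to the '!=' relation. Transitivity states: if a R b and b R c, then a R c. However, '!=' is not transitive. Counterexample: 3 != 5 and 5 != 3, but 3 = 3 (both equal 3). Transitivity holds for relations like <, <=, =, but not for !=.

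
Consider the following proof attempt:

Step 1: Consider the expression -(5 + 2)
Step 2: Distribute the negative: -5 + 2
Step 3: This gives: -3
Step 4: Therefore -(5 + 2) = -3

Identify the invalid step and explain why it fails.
Step 2: Distribute the negative: -5 + 2

Step 2 incorrectly distributes the negative sign. The correct distribution is -(5 + 2) = -5 - 2 = -7. The negative must be applied to both terms, not just the first. The error treats -(5 + 2) as -5 + 2, which equals -3 instead of -7.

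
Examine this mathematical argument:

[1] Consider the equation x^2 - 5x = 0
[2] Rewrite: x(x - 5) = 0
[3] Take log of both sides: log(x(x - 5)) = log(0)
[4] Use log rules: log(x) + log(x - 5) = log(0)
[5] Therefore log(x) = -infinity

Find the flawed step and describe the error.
Step 3: Take log of both sides: log(x(x - 5)) = log(0)

Step 3 takes the logarithm of both sides, resulting in log(0) on the right side. The logarithm is only defined for positive numbers; log(0) is undefined (approaches negative infinity). This operation is invalid.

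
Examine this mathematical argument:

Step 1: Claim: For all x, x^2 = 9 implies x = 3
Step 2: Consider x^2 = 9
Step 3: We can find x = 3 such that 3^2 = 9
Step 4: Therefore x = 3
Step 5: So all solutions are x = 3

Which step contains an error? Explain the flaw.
Step 4: Therefore x = 3

Step 4 incorrectly concludes that x = 3 is the only solution. The proof shows that x = 3 is A solution (existence), but does not show it is the ONLY solution (uniqueness). In fact, x = -3 is also a solution since (-3)^2 = 9. Finding one solution doesn't prove there are no others.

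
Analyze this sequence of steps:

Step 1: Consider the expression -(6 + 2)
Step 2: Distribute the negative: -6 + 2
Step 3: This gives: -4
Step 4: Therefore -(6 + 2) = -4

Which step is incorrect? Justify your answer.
Step 2: Distribute the negative: -6 + 2

Step 2 incorrectly distributes the negative sign. The correct distribution is -(6 + 2) = -6 - 2 = -8. The negative must be applied to both terms, not just the first. The error treats -(6 + 2) as -6 + 2, which equals -4 instead of -8.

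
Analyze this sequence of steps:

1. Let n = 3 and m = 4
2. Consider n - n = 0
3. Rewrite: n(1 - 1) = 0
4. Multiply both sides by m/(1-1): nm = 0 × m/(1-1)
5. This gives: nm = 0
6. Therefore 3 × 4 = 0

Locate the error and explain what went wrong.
Step 4: Multiply both sides by m/(1-1): nm = 0 × m/(1-1)

Step 4 multiplies both sides by m/(1-1). However, 1-1 = 0, so this is multiplication by m/0, which is undefined. We cannot multiply by an undefined expression.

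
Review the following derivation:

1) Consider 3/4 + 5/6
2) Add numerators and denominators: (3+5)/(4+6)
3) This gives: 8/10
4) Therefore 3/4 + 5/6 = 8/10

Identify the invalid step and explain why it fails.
Step 2: Add numerators and denominators: (3+5)/(4+6)

Step 2 incorrectly adds fractions by separately adding numerators and denominators. This is wrong. The correct method requires a common denominator: 3/4 + 5/6 = (3×6 + 5×4)/(4×6) = 38/24 = 19/12. The method used gives 8/10, which is different.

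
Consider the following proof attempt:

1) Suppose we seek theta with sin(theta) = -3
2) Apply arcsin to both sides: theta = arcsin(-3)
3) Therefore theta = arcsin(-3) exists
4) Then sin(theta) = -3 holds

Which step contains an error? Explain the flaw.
Step 2: Apply arcsin to both sides: theta = arcsin(-3)

Step 2 applies arcsin to -3. However, arcsin(x) is only defined for x in [-1, 1] because sin(theta) can only produce values in that range. Since |-3| > 1, arcsin(-3) is undefined. There is no angle whose sine equals -3.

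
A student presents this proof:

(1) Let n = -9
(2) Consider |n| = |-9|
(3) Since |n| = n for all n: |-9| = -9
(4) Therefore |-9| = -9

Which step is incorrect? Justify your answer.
Step 3: Since |n| = n for all n: |-9| = -9

Step 3 incorrectly states that |n| = n for all n. The correct definition is |n| = n when n >= 0, and |n| = -n when n < 0. Since -9 < 0, we have |-9| = -(-9) = 9, not -9.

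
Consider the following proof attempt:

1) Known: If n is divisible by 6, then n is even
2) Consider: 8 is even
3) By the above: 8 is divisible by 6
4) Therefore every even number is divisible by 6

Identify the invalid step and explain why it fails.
Step 3: By the above: 8 is divisible by 6

Step 3 commits the fallacy of affirming the consequent. The known fact 'divisible by 6 → even' does NOT imply 'even → divisible by 6'. That would be the converse, which is false. For example, 8 is even but 8 ÷ 6 = 1.33, which is not an integer.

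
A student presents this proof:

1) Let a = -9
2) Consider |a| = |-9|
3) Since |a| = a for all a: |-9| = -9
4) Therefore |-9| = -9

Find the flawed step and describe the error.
Step 3: Since |a| = a for all a: |-9| = -9

Step 3 incorrectly states that |a| = a for all a. The correct definition is |a| = a when a >= 0, and |a| = -a when a < 0. Since -9 < 0, we have |-9| = -(-9) = 9, not -9.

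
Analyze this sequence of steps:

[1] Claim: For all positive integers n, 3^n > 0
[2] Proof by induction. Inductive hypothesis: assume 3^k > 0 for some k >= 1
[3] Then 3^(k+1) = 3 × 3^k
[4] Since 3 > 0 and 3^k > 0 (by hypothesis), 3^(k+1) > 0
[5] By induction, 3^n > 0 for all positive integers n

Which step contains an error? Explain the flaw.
Step 5: By induction, 3^n > 0 for all positive integers n

Step 5 concludes the proof by induction, but no base case was ever established. A valid induction proof requires: (1) a base case proving 3^1 > 0, and (2) an inductive step showing IF 3^k > 0 THEN 3^(k+1) > 0. Steps 2-4 correctly establish the inductive step, but without the base case the conclusion in step 5 does not follow.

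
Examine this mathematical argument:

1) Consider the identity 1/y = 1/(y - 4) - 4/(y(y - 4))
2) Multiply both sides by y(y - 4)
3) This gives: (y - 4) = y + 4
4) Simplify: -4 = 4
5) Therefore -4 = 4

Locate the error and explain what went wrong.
Step 3: This gives: (y - 4) = y + 4

Step 3 makes a sign error when clearing denominators. Multiplying -4/(y(y - 4)) by y(y - 4) gives -4, not +4. The correct result is (y - 4) = y - 4, which is trivially true, not (y - 4) = y + 4. (Step 1 is a valid identity: 1/(y - 4) - 4/(y(y - 4)) = (y - 4)/(y(y - 4)) = 1/y.)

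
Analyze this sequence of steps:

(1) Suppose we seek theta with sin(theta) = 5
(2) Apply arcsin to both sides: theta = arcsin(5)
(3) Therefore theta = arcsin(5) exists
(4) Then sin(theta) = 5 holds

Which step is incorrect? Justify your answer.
Step 2: Apply arcsin to both sides: theta = arcsin(5)

Step 2 applies arcsin to 5. However, arcsin(x) is only defined for x in [-1, 1] because sin(theta) can only produce values in that range. Since |5| > 1, arcsin(5) is undefined. There is no angle whose sine equals 5.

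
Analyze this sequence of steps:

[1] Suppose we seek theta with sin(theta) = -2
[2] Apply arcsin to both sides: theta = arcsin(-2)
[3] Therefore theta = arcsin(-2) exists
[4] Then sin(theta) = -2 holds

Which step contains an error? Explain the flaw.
Step 2: Apply arcsin to both sides: theta = arcsin(-2)

Step 2 applies arcsin to -2. However, arcsin(x) is only defined for x in [-1, 1] because sin(theta) can only produce values in that range. Since |-2| > 1, arcsin(-2) is undefined. There is no angle whose sine equals -2.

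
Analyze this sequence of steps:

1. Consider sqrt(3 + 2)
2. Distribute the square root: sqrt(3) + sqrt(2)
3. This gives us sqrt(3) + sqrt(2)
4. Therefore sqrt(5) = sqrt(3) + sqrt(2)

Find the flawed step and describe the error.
Step 2: Distribute the square root: sqrt(3) + sqrt(2)

Step 2 incorrectly 'distributes' the square root over addition. The square root function does not distribute: sqrt(a + b) ≠ sqrt(a) + sqrt(b). In fact, sqrt(3 + 2) = sqrt(5) ≈ 2.2361, while sqrt(3) + sqrt(2) ≈ 3.1463.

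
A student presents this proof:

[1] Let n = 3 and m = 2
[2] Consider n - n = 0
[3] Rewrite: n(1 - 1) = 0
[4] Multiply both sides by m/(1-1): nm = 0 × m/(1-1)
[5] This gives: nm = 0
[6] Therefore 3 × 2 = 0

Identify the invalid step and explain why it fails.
Step 4: Multiply both sides by m/(1-1): nm = 0 × m/(1-1)

Step 4 multiplies both sides by m/(1-1). However, 1-1 = 0, so this is multiplication by m/0, which is undefined. We cannot multiply by an undefined expression.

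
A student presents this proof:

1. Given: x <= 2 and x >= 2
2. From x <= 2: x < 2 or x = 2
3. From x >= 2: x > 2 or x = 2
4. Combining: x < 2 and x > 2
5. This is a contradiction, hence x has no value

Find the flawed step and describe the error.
Step 4: Combining: x < 2 and x > 2

Step 4 incorrectly combines the conditions. From x <= 2 and x >= 2, the intersection is x = 2. The error treats the 'or' cases as 'and' requirements. The correct conclusion is that x = 2 is the unique solution, not that no solution exists.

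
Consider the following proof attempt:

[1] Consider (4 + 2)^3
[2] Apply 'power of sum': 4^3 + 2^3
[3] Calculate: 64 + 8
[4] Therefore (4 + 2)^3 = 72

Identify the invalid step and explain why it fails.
Step 2: Apply 'power of sum': 4^3 + 2^3

Step 2 incorrectly applies a non-existent rule '(a+b)^n = a^n + b^n'. This is false in general. The correct expansion uses the binomial theorem. The actual value is (4 + 2)^3 = 6^3 = 216, not 72.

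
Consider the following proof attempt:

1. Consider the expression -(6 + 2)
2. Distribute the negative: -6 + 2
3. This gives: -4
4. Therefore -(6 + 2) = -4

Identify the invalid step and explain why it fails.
Step 2: Distribute the negative: -6 + 2

Step 2 incorrectly distributes the negative sign. The correct distribution is -(6 + 2) = -6 - 2 = -8. The negative must be applied to both terms, not just the first. The error treats -(6 + 2) as -6 + 2, which equals -4 instead of -8.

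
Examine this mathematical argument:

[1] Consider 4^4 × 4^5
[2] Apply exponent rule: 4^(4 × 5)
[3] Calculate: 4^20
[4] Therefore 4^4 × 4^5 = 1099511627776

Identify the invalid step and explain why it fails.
Step 2: Apply exponent rule: 4^(4 × 5)

Step 2 incorrectly states that a^b × a^c = a^(b×c). The correct rule is a^b × a^c = a^(b+c). The actual value is 4^4 × 4^5 = 4^9 = 262144, not 4^20 = 1099511627776.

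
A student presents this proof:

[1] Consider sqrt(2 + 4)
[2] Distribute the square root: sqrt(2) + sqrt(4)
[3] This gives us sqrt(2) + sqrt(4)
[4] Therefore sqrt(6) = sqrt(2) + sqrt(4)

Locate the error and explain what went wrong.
Step 2: Distribute the square root: sqrt(2) + sqrt(4)

Step 2 incorrectly 'distributes' the square root over addition. The square root function does not distribute: sqrt(a + b) ≠ sqrt(a) + sqrt(b). In fact, sqrt(2 + 4) = sqrt(6) ≈ 2.4495, while sqrt(2) + sqrt(4) ≈ 3.4142.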